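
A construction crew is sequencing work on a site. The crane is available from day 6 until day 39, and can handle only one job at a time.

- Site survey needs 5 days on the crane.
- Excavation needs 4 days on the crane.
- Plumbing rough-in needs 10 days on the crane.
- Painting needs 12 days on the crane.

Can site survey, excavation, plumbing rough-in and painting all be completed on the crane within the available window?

Yes

The crane window is 39 − 6 = 33 days.
Running back to back, the jobs need 5 + 4 + 10 + 12 = 31 days on the crane.
Since 31 ≤ 33, they fit within the window.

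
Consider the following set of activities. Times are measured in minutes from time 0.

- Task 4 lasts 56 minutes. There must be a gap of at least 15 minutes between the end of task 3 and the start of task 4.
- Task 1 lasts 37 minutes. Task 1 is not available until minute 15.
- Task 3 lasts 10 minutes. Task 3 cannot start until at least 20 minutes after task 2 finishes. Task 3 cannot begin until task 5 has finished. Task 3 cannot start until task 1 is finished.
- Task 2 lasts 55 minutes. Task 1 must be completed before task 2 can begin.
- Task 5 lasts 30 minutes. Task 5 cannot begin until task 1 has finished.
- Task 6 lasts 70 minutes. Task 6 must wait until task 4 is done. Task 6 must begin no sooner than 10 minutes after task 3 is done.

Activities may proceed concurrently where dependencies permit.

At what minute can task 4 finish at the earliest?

208

Task 1 waits on its own release at minute 15, so it starts at minute 15 and finishes at 15 + 37 = minute 52.
Task 5 cannot begin until task 1 (finishes minute 52). It runs from minute 52 to 52 + 30 = minute 82.
Task 2 waits on task 1 (finishes minute 52), so it starts at minute 52 and finishes at 52 + 55 = minute 107.
For task 3: task 2 (finishes minute 107, plus 20-minute gap → minute 127); task 5 (finishes minute 82); task 1 (finishes minute 52). Taking the maximum gives a start of minute 127, and it finishes at 127 + 10 = minute 137.
After task 3 (finishes minute 137, plus 15-minute gap → minute 152), task 4 can start at minute 152 and finishes at minute 208.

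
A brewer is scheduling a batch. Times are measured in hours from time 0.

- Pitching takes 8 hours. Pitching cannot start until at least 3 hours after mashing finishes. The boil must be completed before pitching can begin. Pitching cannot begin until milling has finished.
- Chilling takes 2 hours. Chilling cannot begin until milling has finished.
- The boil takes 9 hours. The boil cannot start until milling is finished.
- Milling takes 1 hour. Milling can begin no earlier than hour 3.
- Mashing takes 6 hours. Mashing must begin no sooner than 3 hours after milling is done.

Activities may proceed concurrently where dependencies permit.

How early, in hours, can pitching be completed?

24

After its own release at hour 3, milling can start at hour 3 and finishes at hour 4.
After milling (finishes hour 4), the boil can start at hour 4 and finishes at hour 13.
Mashing waits on milling (finishes hour 4, plus 3-hour gap → hour 7), so it starts at hour 7 and finishes at 7 + 6 = hour 13.
Pitching needs all of mashing (finishes hour 13, plus 3-hour gap → hour 16); the boil (finishes hour 13); milling (finishes hour 4). That puts its earliest start at hour 16; it finishes at 16 + 8 = hour 24.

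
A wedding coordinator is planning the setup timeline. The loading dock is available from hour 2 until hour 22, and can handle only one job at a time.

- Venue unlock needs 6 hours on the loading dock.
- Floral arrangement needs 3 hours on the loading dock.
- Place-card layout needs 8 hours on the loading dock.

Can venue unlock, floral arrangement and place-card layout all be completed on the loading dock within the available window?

The loading dock window is 22 − 2 = 20 hours.
Running back to back, the jobs need 6 + 3 + 8 = 17 hours on the loading dock.
Since 17 ≤ 20, they fit within the window.

Yes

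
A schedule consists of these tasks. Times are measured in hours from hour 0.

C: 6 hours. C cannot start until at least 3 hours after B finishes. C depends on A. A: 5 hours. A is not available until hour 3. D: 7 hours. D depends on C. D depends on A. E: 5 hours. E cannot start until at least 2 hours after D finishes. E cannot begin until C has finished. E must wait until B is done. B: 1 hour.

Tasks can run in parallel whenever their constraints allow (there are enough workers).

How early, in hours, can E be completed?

28

B can start immediately at hour 0; it finishes at hour 1.
After its own release at hour 3, A can start at hour 3 and finishes at hour 8.
C has to wait for B (finishes hour 1, plus 3-hour gap → hour 4); A (finishes hour 8). The latest of these is hour 8, so C runs hour 8 to 8 + 6 = hour 14.
D has to wait for C (finishes hour 14); A (finishes hour 8). The latest of these is hour 14, so D runs hour 14 to 14 + 7 = hour 21.
E cannot start until D (finishes hour 21, plus 2-hour gap → hour 23); C (finishes hour 14); B (finishes hour 1). The controlling bound is hour 23, so E finishes at 23 + 5 = hour 28.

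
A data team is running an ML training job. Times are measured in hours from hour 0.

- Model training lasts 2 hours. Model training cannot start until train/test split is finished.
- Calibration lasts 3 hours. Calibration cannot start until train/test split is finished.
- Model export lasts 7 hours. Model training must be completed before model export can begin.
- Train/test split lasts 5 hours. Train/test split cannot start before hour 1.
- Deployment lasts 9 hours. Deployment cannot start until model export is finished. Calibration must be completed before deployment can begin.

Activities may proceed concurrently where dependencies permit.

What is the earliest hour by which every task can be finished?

Train/test split cannot begin until its own release at hour 1. It runs from hour 1 to 1 + 5 = hour 6.
Calibration cannot begin until train/test split (finishes hour 6). It runs from hour 6 to 6 + 3 = hour 9.
Model training cannot begin until train/test split (finishes hour 6). It runs from hour 6 to 6 + 2 = hour 8.
After model training (finishes hour 8), model export can start at hour 8 and finishes at hour 15.
Deployment has to wait for model export (finishes hour 15); calibration (finishes hour 9). The latest of these is hour 15, so deployment runs hour 15 to 15 + 9 = hour 24.
All tasks are finished once the last one completes. Finish times: Train/test split at 6, Model training at 8, Calibration at 9, Model export at 15, Deployment at 24. The latest is hour 24.

24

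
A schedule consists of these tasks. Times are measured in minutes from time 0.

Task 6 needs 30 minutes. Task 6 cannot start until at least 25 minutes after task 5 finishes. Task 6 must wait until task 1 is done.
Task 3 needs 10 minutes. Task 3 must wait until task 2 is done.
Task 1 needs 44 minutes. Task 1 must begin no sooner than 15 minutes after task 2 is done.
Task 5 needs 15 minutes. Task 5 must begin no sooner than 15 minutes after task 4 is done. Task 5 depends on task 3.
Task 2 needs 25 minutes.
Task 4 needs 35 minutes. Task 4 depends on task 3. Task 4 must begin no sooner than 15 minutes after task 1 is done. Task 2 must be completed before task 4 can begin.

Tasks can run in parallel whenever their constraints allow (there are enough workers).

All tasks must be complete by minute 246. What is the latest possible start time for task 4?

Task 6 has no dependents, so it just needs to finish by minute 246. Starting by 246 − 30 = minute 216 achieves that.
Task 5 has to be done before task 6 (must start by minute 216, minus 25-minute gap → minute 191). That means finishing by minute 191, i.e. starting by 191 − 15 = minute 176.
Task 4 feeds into task 5 (must start by minute 176, minus 15-minute gap → minute 161); so task 4 must finish by minute 161 and therefore start by minute 126.

126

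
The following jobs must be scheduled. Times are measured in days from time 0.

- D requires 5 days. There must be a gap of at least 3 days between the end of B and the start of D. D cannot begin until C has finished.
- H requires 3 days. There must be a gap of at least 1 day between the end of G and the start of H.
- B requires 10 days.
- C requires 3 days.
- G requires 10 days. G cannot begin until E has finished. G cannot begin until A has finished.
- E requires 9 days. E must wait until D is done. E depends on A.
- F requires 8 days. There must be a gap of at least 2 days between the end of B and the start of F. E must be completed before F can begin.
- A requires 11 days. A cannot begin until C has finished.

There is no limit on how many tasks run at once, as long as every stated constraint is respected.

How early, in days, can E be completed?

27

Nothing blocks C, so it runs from day 0 to day 3.
A waits on C (finishes day 3), so it starts at day 3 and finishes at 3 + 11 = day 14.
Nothing blocks B, so it runs from day 0 to day 10.
D cannot start until B (finishes day 10, plus 3-day gap → day 13); C (finishes day 3). The controlling bound is day 13, so D finishes at 13 + 5 = day 18.
E cannot start until D (finishes day 18); A (finishes day 14). The controlling bound is day 18, so E finishes at 18 + 9 = day 27.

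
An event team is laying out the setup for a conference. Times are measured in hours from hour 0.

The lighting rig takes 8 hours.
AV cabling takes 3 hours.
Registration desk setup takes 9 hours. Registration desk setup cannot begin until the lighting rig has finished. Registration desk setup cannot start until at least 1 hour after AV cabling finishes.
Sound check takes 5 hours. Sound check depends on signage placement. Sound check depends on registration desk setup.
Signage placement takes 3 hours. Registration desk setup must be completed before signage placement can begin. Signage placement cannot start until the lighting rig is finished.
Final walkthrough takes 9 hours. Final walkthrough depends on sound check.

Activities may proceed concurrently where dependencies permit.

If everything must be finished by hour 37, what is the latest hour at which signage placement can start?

20

Nothing follows final walkthrough; the deadline of hour 37 is its only limit. It must start by 37 − 9 = hour 28.
Sound check must finish before final walkthrough (must start by hour 28). With a 5-hour duration, sound check must start by 28 − 5 = hour 23.
Signage placement has to be done before sound check (must start by hour 23). That means finishing by hour 23, i.e. starting by 23 − 3 = hour 20.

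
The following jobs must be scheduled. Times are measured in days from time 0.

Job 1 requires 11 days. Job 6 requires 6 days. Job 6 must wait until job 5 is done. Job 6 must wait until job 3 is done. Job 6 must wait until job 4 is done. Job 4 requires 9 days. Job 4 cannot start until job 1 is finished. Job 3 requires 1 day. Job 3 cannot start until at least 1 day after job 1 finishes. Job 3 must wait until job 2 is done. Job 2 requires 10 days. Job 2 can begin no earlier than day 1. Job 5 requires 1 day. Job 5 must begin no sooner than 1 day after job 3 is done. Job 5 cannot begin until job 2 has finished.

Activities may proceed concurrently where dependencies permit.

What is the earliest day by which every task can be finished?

26

Job 2 waits on its own release at day 1, so it starts at day 1 and finishes at 1 + 10 = day 11.
Job 1 can start immediately at day 0; it finishes at day 11.
After job 1 (finishes day 11), job 4 can start at day 11 and finishes at day 20.
Job 3 cannot start until job 1 (finishes day 11, plus 1-day gap → day 12); job 2 (finishes day 11). The controlling bound is day 12, so job 3 finishes at 12 + 1 = day 13.
Job 5 needs all of job 3 (finishes day 13, plus 1-day gap → day 14); job 2 (finishes day 11). That puts its earliest start at day 14; it finishes at 14 + 1 = day 15.
For job 6: job 5 (finishes day 15); job 3 (finishes day 13); job 4 (finishes day 20). Taking the maximum gives a start of day 20, and it finishes at 20 + 6 = day 26.
All tasks are finished once the last one completes. Finish times: Job 1 at 11, Job 2 at 11, Job 3 at 13, Job 4 at 20, Job 5 at 15, Job 6 at 26. The latest is day 26.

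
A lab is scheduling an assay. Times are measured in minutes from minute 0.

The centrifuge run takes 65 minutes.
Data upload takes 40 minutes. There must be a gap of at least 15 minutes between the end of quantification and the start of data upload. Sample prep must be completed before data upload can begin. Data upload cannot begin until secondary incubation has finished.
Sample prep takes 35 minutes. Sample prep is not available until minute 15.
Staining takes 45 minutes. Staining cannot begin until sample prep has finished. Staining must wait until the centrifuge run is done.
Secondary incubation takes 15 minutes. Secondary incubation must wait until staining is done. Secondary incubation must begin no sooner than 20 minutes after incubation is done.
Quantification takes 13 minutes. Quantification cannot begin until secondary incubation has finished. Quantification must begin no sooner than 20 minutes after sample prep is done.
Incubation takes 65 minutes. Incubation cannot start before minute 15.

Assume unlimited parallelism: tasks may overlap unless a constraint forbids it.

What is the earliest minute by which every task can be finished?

The centrifuge run has no prerequisites, so it starts at minute 0 and finishes at minute 65.
Incubation cannot begin until its own release at minute 15. It runs from minute 15 to 15 + 65 = minute 80.
Sample prep waits on its own release at minute 15, so it starts at minute 15 and finishes at 15 + 35 = minute 50.
For staining: sample prep (finishes minute 50); the centrifuge run (finishes minute 65). Taking the maximum gives a start of minute 65, and it finishes at 65 + 45 = minute 110.
For secondary incubation: staining (finishes minute 110); incubation (finishes minute 80, plus 20-minute gap → minute 100). Taking the maximum gives a start of minute 110, and it finishes at 110 + 15 = minute 125.
Quantification needs all of secondary incubation (finishes minute 125); sample prep (finishes minute 50, plus 20-minute gap → minute 70). That puts its earliest start at minute 125; it finishes at 125 + 13 = minute 138.
Data upload needs all of quantification (finishes minute 138, plus 15-minute gap → minute 153); sample prep (finishes minute 50); secondary incubation (finishes minute 125). That puts its earliest start at minute 153; it finishes at 153 + 40 = minute 193.
All tasks are finished once the last one completes. Finish times: Sample prep at 50, Incubation at 80, The centrifuge run at 65, Staining at 110, Secondary incubation at 125, Quantification at 138, Data upload at 193. The latest is minute 193.

193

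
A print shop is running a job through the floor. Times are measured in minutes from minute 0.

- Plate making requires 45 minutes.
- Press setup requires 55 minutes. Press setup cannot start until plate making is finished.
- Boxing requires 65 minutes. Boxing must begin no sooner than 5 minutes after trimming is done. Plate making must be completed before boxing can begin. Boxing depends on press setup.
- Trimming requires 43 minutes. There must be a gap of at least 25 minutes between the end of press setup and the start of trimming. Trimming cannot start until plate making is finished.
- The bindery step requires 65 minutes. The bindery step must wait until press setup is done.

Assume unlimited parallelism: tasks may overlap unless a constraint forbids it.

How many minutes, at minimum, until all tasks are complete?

238

Nothing blocks plate making, so it runs from minute 0 to minute 45.
Press setup waits on plate making (finishes minute 45), so it starts at minute 45 and finishes at 45 + 55 = minute 100.
The bindery step waits on press setup (finishes minute 100), so it starts at minute 100 and finishes at 100 + 65 = minute 165.
Trimming cannot start until press setup (finishes minute 100, plus 25-minute gap → minute 125); plate making (finishes minute 45). The controlling bound is minute 125, so trimming finishes at 125 + 43 = minute 168.
Boxing needs all of trimming (finishes minute 168, plus 5-minute gap → minute 173); plate making (finishes minute 45); press setup (finishes minute 100). That puts its earliest start at minute 173; it finishes at 173 + 65 = minute 238.
All tasks are finished once the last one completes. Finish times: Plate making at 45, Press setup at 100, Trimming at 168, The bindery step at 165, Boxing at 238. The latest is minute 238.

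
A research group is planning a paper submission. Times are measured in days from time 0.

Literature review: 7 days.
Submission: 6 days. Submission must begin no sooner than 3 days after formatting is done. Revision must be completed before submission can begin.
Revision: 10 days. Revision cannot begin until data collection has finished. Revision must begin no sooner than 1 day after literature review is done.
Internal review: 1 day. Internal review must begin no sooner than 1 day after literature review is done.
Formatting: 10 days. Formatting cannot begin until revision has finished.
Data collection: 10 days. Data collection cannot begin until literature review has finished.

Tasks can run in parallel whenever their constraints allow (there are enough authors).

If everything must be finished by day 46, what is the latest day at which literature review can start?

Nothing follows submission; the deadline of day 46 is its only limit. It must start by 46 − 6 = day 40.
Formatting feeds into submission (must start by day 40, minus 3-day gap → day 37); so formatting must finish by day 37 and therefore start by day 27.
Revision has several dependents: formatting (must start by day 27); submission (must start by day 40). The earliest of those limits is day 27, so revision must start by 27 − 10 = day 17.
Since revision (must start by day 17) depends on it, data collection must finish by day 17. Backing off its 10-day duration gives a latest start of day 7.
Internal review has no dependents, so it just needs to finish by day 46. Starting by 46 − 1 = day 45 achieves that.
For literature review: data collection (must start by day 7); internal review (must start by day 45, minus 1-day gap → day 44); revision (must start by day 17, minus 1-day gap → day 16). The most restrictive is day 7; with a 7-day duration, literature review must start by day 0.

0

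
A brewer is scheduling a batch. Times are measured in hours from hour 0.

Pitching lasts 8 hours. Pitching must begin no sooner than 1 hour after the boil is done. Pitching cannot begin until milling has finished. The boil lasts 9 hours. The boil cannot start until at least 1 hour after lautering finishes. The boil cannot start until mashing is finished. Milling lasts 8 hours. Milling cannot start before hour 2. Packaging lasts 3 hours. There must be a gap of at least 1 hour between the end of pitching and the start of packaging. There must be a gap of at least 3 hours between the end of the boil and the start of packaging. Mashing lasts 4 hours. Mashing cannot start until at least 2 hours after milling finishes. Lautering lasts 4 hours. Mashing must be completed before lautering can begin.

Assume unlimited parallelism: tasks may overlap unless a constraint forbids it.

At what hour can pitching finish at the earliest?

Milling cannot begin until its own release at hour 2. It runs from hour 2 to 2 + 8 = hour 10.
After milling (finishes hour 10, plus 2-hour gap → hour 12), mashing can start at hour 12 and finishes at hour 16.
Lautering waits on mashing (finishes hour 16), so it starts at hour 16 and finishes at 16 + 4 = hour 20.
The boil needs all of lautering (finishes hour 20, plus 1-hour gap → hour 21); mashing (finishes hour 16). That puts its earliest start at hour 21; it finishes at 21 + 9 = hour 30.
Pitching has to wait for the boil (finishes hour 30, plus 1-hour gap → hour 31); milling (finishes hour 10). The latest of these is hour 31, so pitching runs hour 31 to 31 + 8 = hour 39.

39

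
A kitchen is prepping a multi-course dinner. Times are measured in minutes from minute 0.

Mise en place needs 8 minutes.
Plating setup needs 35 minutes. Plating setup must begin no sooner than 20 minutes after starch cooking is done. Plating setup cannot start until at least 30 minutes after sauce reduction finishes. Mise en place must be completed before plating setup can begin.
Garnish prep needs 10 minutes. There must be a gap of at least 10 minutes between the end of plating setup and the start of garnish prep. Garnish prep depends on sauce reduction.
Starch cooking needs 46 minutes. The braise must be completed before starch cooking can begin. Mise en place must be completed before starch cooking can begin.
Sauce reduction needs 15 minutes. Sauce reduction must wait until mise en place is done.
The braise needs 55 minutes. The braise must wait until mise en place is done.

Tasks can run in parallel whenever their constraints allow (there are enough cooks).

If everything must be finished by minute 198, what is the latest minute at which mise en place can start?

Garnish prep has no dependents, so it just needs to finish by minute 198. Starting by 198 − 10 = minute 188 achieves that.
Since garnish prep (must start by minute 188, minus 10-minute gap → minute 178) depends on it, plating setup must finish by minute 178. Backing off its 35-minute duration gives a latest start of minute 143.
Starch cooking feeds into plating setup (must start by minute 143, minus 20-minute gap → minute 123); so starch cooking must finish by minute 123 and therefore start by minute 77.
The braise must finish before starch cooking (must start by minute 77). With a 55-minute duration, the braise must start by 77 − 55 = minute 22.
Sauce reduction must finish in time for plating setup (must start by minute 143, minus 30-minute gap → minute 113); garnish prep (must start by minute 188). The tightest is minute 113, so sauce reduction must start by 113 − 15 = minute 98.
Mise en place must finish in time for the braise (must start by minute 22); sauce reduction (must start by minute 98); starch cooking (must start by minute 77); plating setup (must start by minute 143). The tightest is minute 22, so mise en place must start by 22 − 8 = minute 14.

14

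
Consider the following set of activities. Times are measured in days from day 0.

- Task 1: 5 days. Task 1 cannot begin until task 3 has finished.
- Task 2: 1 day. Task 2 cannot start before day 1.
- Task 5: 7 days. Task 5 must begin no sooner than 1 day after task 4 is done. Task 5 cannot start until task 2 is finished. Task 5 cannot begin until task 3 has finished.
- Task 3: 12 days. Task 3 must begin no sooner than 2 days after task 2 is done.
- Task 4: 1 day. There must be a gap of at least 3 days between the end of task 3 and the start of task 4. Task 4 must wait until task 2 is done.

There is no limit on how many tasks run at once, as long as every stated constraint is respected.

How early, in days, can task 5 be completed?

28

After its own release at day 1, task 2 can start at day 1 and finishes at day 2.
Task 3 cannot begin until task 2 (finishes day 2, plus 2-day gap → day 4). It runs from day 4 to 4 + 12 = day 16.
Task 4 has to wait for task 3 (finishes day 16, plus 3-day gap → day 19); task 2 (finishes day 2). The latest of these is day 19, so task 4 runs day 19 to 19 + 1 = day 20.
Task 5 has to wait for task 4 (finishes day 20, plus 1-day gap → day 21); task 2 (finishes day 2); task 3 (finishes day 16). The latest of these is day 21, so task 5 runs day 21 to 21 + 7 = day 28.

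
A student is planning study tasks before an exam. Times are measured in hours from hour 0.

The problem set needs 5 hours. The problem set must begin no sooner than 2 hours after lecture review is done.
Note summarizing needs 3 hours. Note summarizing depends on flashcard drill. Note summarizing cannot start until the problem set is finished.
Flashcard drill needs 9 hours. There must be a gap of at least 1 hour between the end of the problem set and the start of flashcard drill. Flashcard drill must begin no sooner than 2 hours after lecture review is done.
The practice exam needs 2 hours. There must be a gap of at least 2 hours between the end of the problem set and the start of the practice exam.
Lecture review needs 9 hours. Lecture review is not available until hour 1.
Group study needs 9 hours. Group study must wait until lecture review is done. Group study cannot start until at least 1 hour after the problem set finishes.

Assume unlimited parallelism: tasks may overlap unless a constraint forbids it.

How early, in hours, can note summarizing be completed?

Lecture review cannot begin until its own release at hour 1. It runs from hour 1 to 1 + 9 = hour 10.
The problem set cannot begin until lecture review (finishes hour 10, plus 2-hour gap → hour 12). It runs from hour 12 to 12 + 5 = hour 17.
Flashcard drill needs all of the problem set (finishes hour 17, plus 1-hour gap → hour 18); lecture review (finishes hour 10, plus 2-hour gap → hour 12). That puts its earliest start at hour 18; it finishes at 18 + 9 = hour 27.
Note summarizing cannot start until flashcard drill (finishes hour 27); the problem set (finishes hour 17). The controlling bound is hour 27, so note summarizing finishes at 27 + 3 = hour 30.

30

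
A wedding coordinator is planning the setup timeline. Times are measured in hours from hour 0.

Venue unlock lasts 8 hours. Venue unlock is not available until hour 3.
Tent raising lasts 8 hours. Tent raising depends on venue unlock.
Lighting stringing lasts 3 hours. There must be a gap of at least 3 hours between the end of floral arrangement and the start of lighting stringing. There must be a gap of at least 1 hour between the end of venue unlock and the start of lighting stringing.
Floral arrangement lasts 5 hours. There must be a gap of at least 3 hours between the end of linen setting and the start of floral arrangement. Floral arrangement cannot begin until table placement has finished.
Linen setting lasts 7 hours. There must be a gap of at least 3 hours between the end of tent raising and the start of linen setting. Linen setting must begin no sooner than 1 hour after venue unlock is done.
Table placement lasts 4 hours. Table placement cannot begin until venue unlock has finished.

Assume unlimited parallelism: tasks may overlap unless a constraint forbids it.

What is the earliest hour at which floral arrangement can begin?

Venue unlock waits on its own release at hour 3, so it starts at hour 3 and finishes at 3 + 8 = hour 11.
After venue unlock (finishes hour 11), table placement can start at hour 11 and finishes at hour 15.
Tent raising waits on venue unlock (finishes hour 11), so it starts at hour 11 and finishes at 11 + 8 = hour 19.
For linen setting: tent raising (finishes hour 19, plus 3-hour gap → hour 22); venue unlock (finishes hour 11, plus 1-hour gap → hour 12). Taking the maximum gives a start of hour 22, and it finishes at 22 + 7 = hour 29.
Floral arrangement waits on linen setting (finishes hour 29, plus 3-hour gap → hour 32); table placement (finishes hour 15). The latest of these is hour 32, which is the earliest floral arrangement can start.

32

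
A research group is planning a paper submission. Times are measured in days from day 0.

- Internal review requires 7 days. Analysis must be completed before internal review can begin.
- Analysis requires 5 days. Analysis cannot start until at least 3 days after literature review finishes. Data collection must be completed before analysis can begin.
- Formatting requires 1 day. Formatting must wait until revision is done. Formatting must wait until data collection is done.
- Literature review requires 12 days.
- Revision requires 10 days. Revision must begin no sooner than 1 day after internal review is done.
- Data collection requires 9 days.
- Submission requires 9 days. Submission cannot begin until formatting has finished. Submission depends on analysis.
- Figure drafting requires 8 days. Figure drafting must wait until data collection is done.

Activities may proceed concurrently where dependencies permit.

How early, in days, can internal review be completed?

Data collection can start immediately at day 0; it finishes at day 9.
Literature review can start immediately at day 0; it finishes at day 12.
Analysis cannot start until literature review (finishes day 12, plus 3-day gap → day 15); data collection (finishes day 9). The controlling bound is day 15, so analysis finishes at 15 + 5 = day 20.
After analysis (finishes day 20), internal review can start at day 20 and finishes at day 27.

27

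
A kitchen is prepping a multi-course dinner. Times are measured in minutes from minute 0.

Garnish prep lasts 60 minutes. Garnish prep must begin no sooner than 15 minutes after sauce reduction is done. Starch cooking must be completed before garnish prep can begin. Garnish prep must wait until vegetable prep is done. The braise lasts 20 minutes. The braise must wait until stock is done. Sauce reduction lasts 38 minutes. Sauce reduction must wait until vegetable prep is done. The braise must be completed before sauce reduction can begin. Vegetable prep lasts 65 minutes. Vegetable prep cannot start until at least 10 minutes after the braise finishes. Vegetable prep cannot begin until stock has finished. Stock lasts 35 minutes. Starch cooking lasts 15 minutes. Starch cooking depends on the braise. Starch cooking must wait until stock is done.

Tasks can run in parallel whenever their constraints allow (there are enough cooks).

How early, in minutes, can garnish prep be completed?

243

Nothing blocks stock, so it runs from minute 0 to minute 35.
After stock (finishes minute 35), the braise can start at minute 35 and finishes at minute 55.
Starch cooking cannot start until the braise (finishes minute 55); stock (finishes minute 35). The controlling bound is minute 55, so starch cooking finishes at 55 + 15 = minute 70.
For vegetable prep: the braise (finishes minute 55, plus 10-minute gap → minute 65); stock (finishes minute 35). Taking the maximum gives a start of minute 65, and it finishes at 65 + 65 = minute 130.
Sauce reduction needs all of vegetable prep (finishes minute 130); the braise (finishes minute 55). That puts its earliest start at minute 130; it finishes at 130 + 38 = minute 168.
Garnish prep cannot start until sauce reduction (finishes minute 168, plus 15-minute gap → minute 183); starch cooking (finishes minute 70); vegetable prep (finishes minute 130). The controlling bound is minute 183, so garnish prep finishes at 183 + 60 = minute 243.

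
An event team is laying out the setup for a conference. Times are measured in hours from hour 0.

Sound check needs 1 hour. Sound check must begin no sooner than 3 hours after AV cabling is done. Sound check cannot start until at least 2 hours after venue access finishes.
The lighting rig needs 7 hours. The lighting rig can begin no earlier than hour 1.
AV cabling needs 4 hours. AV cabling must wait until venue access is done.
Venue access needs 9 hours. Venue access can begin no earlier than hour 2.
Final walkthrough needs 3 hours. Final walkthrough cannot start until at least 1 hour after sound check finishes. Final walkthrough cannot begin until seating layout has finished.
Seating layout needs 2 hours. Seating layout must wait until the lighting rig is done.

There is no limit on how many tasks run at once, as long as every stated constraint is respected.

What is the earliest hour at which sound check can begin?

Venue access waits on its own release at hour 2, so it starts at hour 2 and finishes at 2 + 9 = hour 11.
AV cabling cannot begin until venue access (finishes hour 11). It runs from hour 11 to 11 + 4 = hour 15.
Sound check waits on AV cabling (finishes hour 15, plus 3-hour gap → hour 18); venue access (finishes hour 11, plus 2-hour gap → hour 13). The latest of these is hour 18, which is the earliest sound check can start.

18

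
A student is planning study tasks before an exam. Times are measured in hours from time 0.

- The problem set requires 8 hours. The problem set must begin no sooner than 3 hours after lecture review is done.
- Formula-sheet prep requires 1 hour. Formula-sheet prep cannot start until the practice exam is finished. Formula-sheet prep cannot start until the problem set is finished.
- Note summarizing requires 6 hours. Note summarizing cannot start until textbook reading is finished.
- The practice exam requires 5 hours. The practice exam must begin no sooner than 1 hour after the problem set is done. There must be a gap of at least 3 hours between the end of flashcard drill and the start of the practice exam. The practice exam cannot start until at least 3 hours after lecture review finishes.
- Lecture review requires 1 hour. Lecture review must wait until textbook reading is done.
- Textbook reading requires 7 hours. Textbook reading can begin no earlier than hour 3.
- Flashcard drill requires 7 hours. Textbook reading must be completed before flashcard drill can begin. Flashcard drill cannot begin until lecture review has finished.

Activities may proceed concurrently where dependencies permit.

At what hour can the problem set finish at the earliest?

22

Textbook reading waits on its own release at hour 3, so it starts at hour 3 and finishes at 3 + 7 = hour 10.
Lecture review cannot begin until textbook reading (finishes hour 10). It runs from hour 10 to 10 + 1 = hour 11.
The problem set cannot begin until lecture review (finishes hour 11, plus 3-hour gap → hour 14). It runs from hour 14 to 14 + 8 = hour 22.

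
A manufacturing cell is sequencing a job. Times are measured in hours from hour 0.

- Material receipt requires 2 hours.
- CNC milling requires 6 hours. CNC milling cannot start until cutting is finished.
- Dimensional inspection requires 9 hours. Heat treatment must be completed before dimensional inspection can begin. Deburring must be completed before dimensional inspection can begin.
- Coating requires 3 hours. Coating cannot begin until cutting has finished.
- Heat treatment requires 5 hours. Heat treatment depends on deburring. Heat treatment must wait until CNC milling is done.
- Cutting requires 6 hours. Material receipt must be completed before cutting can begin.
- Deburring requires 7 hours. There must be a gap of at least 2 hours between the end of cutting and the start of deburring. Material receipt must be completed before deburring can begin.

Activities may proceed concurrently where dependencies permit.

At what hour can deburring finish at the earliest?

17

Material receipt can start immediately at hour 0; it finishes at hour 2.
Cutting waits on material receipt (finishes hour 2), so it starts at hour 2 and finishes at 2 + 6 = hour 8.
Deburring needs all of cutting (finishes hour 8, plus 2-hour gap → hour 10); material receipt (finishes hour 2). That puts its earliest start at hour 10; it finishes at 10 + 7 = hour 17.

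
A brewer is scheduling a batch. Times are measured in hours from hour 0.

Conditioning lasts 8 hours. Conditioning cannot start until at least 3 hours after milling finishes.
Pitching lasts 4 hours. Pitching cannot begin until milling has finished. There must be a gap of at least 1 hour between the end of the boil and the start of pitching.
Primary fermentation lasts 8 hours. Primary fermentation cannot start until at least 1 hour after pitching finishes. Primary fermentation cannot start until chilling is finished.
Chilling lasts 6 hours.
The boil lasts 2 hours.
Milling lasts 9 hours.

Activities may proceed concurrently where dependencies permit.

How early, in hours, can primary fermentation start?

Nothing blocks chilling, so it runs from hour 0 to hour 6.
The boil can start immediately at hour 0; it finishes at hour 2.
Nothing blocks milling, so it runs from hour 0 to hour 9.
Pitching needs all of milling (finishes hour 9); the boil (finishes hour 2, plus 1-hour gap → hour 3). That puts its earliest start at hour 9; it finishes at 9 + 4 = hour 13.
Primary fermentation waits on pitching (finishes hour 13, plus 1-hour gap → hour 14); chilling (finishes hour 6). The latest of these is hour 14, which is the earliest primary fermentation can start.

14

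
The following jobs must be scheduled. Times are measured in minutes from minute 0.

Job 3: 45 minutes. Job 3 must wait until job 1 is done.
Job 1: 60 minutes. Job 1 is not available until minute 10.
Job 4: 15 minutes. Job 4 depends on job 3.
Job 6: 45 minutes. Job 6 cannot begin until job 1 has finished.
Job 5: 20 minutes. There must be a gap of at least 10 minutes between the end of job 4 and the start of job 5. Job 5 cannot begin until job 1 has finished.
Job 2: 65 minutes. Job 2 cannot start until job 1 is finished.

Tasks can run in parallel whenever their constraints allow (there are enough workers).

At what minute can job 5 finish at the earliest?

Job 1 waits on its own release at minute 10, so it starts at minute 10 and finishes at 10 + 60 = minute 70.
Job 3 waits on job 1 (finishes minute 70), so it starts at minute 70 and finishes at 70 + 45 = minute 115.
After job 3 (finishes minute 115), job 4 can start at minute 115 and finishes at minute 130.
Job 5 needs all of job 4 (finishes minute 130, plus 10-minute gap → minute 140); job 1 (finishes minute 70). That puts its earliest start at minute 140; it finishes at 140 + 20 = minute 160.

160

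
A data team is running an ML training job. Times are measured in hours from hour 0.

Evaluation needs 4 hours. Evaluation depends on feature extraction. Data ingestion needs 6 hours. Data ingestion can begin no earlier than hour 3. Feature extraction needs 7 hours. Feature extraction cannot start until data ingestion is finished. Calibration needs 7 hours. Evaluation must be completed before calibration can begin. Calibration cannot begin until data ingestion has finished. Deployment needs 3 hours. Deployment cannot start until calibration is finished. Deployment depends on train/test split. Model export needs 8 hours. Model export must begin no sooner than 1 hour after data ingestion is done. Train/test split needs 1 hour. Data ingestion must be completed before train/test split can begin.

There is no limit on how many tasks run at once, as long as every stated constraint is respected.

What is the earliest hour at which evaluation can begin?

Data ingestion waits on its own release at hour 3, so it starts at hour 3 and finishes at 3 + 6 = hour 9.
Feature extraction waits on data ingestion (finishes hour 9), so it starts at hour 9 and finishes at 9 + 7 = hour 16.
Evaluation waits on feature extraction (finishes hour 16), so the earliest it can start is hour 16.

16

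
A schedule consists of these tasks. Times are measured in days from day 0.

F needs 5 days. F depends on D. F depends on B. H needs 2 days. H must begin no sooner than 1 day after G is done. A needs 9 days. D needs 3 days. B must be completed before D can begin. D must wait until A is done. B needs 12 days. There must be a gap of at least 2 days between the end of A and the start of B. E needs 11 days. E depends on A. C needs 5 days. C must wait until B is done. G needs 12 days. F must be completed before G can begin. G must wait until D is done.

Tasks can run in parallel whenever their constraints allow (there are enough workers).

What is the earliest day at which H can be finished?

Nothing blocks A, so it runs from day 0 to day 9.
B waits on A (finishes day 9, plus 2-day gap → day 11), so it starts at day 11 and finishes at 11 + 12 = day 23.
D has to wait for B (finishes day 23); A (finishes day 9). The latest of these is day 23, so D runs day 23 to 23 + 3 = day 26.
F needs all of D (finishes day 26); B (finishes day 23). That puts its earliest start at day 26; it finishes at 26 + 5 = day 31.
G has to wait for F (finishes day 31); D (finishes day 26). The latest of these is day 31, so G runs day 31 to 31 + 12 = day 43.
After G (finishes day 43, plus 1-day gap → day 44), H can start at day 44 and finishes at day 46.

46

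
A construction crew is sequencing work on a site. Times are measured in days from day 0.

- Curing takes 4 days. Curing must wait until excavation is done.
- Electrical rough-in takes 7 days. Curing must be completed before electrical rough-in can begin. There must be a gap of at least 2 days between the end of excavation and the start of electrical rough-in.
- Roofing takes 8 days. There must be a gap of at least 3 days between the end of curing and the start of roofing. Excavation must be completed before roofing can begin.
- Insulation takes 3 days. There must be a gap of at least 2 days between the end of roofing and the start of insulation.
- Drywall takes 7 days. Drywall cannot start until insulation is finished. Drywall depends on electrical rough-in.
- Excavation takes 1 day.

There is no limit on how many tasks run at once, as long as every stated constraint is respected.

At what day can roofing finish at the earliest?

16

Excavation has no prerequisites, so it starts at day 0 and finishes at day 1.
Curing waits on excavation (finishes day 1), so it starts at day 1 and finishes at 1 + 4 = day 5.
Roofing needs all of curing (finishes day 5, plus 3-day gap → day 8); excavation (finishes day 1). That puts its earliest start at day 8; it finishes at 8 + 8 = day 16.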